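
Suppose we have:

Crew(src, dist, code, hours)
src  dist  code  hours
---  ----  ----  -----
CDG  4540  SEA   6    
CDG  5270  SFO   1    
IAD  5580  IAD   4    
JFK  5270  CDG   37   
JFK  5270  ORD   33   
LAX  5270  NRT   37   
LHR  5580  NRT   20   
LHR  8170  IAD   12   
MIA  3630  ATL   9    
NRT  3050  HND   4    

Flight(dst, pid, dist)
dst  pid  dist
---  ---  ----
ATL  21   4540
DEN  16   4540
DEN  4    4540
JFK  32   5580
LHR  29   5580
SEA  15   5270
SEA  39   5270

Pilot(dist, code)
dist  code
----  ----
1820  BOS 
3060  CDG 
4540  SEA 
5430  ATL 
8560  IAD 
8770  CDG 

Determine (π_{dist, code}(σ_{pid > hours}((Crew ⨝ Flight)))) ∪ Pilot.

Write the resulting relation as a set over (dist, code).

Joining Crew and Flight on dist yields {(CDG, 4540, SEA, 6, ATL, 21), (CDG, 4540, SEA, 6, DEN, 16), (CDG, 4540, SEA, 6, DEN, 4), (CDG, 5270, SFO, 1, SEA, 15), (CDG, 5270, SFO, 1, SEA, 39), (IAD, 5580, IAD, 4, JFK, 32), (IAD, 5580, IAD, 4, LHR, 29), (JFK, 5270, CDG, 37, SEA, 15), (JFK, 5270, CDG, 37, SEA, 39), (JFK, 5270, ORD, 33, SEA, 15), (JFK, 5270, ORD, 33, SEA, 39), (LAX, 5270, NRT, 37, SEA, 15), (LAX, 5270, NRT, 37, SEA, 39), (LHR, 5580, NRT, 20, JFK, 32), (LHR, 5580, NRT, 20, LHR, 29)}.
σ[pid > hours]: keep tuples satisfying pid > hours → {(CDG, 4540, SEA, 6, ATL, 21), (CDG, 4540, SEA, 6, DEN, 16), (CDG, 5270, SFO, 1, SEA, 15), (CDG, 5270, SFO, 1, SEA, 39), (IAD, 5580, IAD, 4, JFK, 32), (IAD, 5580, IAD, 4, LHR, 29), (JFK, 5270, CDG, 37, SEA, 39), (JFK, 5270, ORD, 33, SEA, 39), (LAX, 5270, NRT, 37, SEA, 39), (LHR, 5580, NRT, 20, JFK, 32), (LHR, 5580, NRT, 20, LHR, 29)}
π_{dist, code} gives {(4540, SEA), (5270, CDG), (5270, NRT), (5270, ORD), (5270, SFO), (5580, IAD), (5580, NRT)} (4 duplicate(s) eliminated).
Taking the union: {(1820, BOS), (3060, CDG), (4540, SEA), (5270, CDG), (5270, NRT), (5270, ORD), (5270, SFO), (5430, ATL), (5580, IAD), (5580, NRT), (8560, IAD), (8770, CDG)}

{(1820, BOS), (3060, CDG), (4540, SEA), (5270, CDG), (5270, NRT), (5270, ORD), (5270, SFO), (5430, ATL), (5580, IAD), (5580, NRT), (8560, IAD), (8770, CDG)}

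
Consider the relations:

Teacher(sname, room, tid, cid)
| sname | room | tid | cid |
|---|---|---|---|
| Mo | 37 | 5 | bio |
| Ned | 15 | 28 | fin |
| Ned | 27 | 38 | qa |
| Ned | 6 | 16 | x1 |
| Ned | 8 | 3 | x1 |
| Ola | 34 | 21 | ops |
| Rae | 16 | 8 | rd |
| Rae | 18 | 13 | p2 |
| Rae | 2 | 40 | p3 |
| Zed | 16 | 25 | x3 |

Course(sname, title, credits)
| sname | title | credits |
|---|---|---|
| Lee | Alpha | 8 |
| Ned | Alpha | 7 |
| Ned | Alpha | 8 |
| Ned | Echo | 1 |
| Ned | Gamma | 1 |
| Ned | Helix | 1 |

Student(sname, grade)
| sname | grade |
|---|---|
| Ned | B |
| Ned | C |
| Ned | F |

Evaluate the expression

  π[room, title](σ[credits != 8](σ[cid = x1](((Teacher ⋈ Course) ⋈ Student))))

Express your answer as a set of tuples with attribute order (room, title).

{(6, Alpha), (6, Echo), (6, Gamma), (6, Helix), (8, Alpha), (8, Echo), (8, Gamma), (8, Helix)}

Joining Teacher and Course on sname yields {(Ned, 15, 28, fin, Alpha, 7), (Ned, 15, 28, fin, Alpha, 8), (Ned, 15, 28, fin, Echo, 1), (Ned, 15, 28, fin, Gamma, 1), (Ned, 15, 28, fin, Helix, 1), (Ned, 27, 38, qa, Alpha, 7), (Ned, 27, 38, qa, Alpha, 8), (Ned, 27, 38, qa, Echo, 1), (Ned, 27, 38, qa, Gamma, 1), (Ned, 27, 38, qa, Helix, 1), (Ned, 6, 16, x1, Alpha, 7), (Ned, 6, 16, x1, Alpha, 8), (Ned, 6, 16, x1, Echo, 1), (Ned, 6, 16, x1, Gamma, 1), (Ned, 6, 16, x1, Helix, 1), (Ned, 8, 3, x1, Alpha, 7), (Ned, 8, 3, x1, Alpha, 8), (Ned, 8, 3, x1, Echo, 1), (Ned, 8, 3, x1, Gamma, 1), (Ned, 8, 3, x1, Helix, 1)}.
Joining (Teacher ⋈ Course) and Student on sname yields {(Ned, 15, 28, fin, Alpha, 7, B), (Ned, 15, 28, fin, Alpha, 7, C), (Ned, 15, 28, fin, Alpha, 7, F), (Ned, 15, 28, fin, Alpha, 8, B), (Ned, 15, 28, fin, Alpha, 8, C), (Ned, 15, 28, fin, Alpha, 8, F), (Ned, 15, 28, fin, Echo, 1, B), (Ned, 15, 28, fin, Echo, 1, C), (Ned, 15, 28, fin, Echo, 1, F), (Ned, 15, 28, fin, Gamma, 1, B), (Ned, 15, 28, fin, Gamma, 1, C), (Ned, 15, 28, fin, Gamma, 1, F), (Ned, 15, 28, fin, Helix, 1, B), (Ned, 15, 28, fin, Helix, 1, C), (Ned, 15, 28, fin, Helix, 1, F), (Ned, 27, 38, qa, Alpha, 7, B), (Ned, 27, 38, qa, Alpha, 7, C), (Ned, 27, 38, qa, Alpha, 7, F), (Ned, 27, 38, qa, Alpha, 8, B), (Ned, 27, 38, qa, Alpha, 8, C), (Ned, 27, 38, qa, Alpha, 8, F), (Ned, 27, 38, qa, Echo, 1, B), (Ned, 27, 38, qa, Echo, 1, C), (Ned, 27, 38, qa, Echo, 1, F), (Ned, 27, 38, qa, Gamma, 1, B), (Ned, 27, 38, qa, Gamma, 1, C), (Ned, 27, 38, qa, Gamma, 1, F), (Ned, 27, 38, qa, Helix, 1, B), (Ned, 27, 38, qa, Helix, 1, C), (Ned, 27, 38, qa, Helix, 1, F), (Ned, 6, 16, x1, Alpha, 7, B), (Ned, 6, 16, x1, Alpha, 7, C), (Ned, 6, 16, x1, Alpha, 7, F), (Ned, 6, 16, x1, Alpha, 8, B), (Ned, 6, 16, x1, Alpha, 8, C), (Ned, 6, 16, x1, Alpha, 8, F), (Ned, 6, 16, x1, Echo, 1, B), (Ned, 6, 16, x1, Echo, 1, C), (Ned, 6, 16, x1, Echo, 1, F), (Ned, 6, 16, x1, Gamma, 1, B), (Ned, 6, 16, x1, Gamma, 1, C), (Ned, 6, 16, x1, Gamma, 1, F), (Ned, 6, 16, x1, Helix, 1, B), (Ned, 6, 16, x1, Helix, 1, C), (Ned, 6, 16, x1, Helix, 1, F), (Ned, 8, 3, x1, Alpha, 7, B), (Ned, 8, 3, x1, Alpha, 7, C), (Ned, 8, 3, x1, Alpha, 7, F), (Ned, 8, 3, x1, Alpha, 8, B), (Ned, 8, 3, x1, Alpha, 8, C), (Ned, 8, 3, x1, Alpha, 8, F), (Ned, 8, 3, x1, Echo, 1, B), (Ned, 8, 3, x1, Echo, 1, C), (Ned, 8, 3, x1, Echo, 1, F), (Ned, 8, 3, x1, Gamma, 1, B), (Ned, 8, 3, x1, Gamma, 1, C), (Ned, 8, 3, x1, Gamma, 1, F), (Ned, 8, 3, x1, Helix, 1, B), (Ned, 8, 3, x1, Helix, 1, C), (Ned, 8, 3, x1, Helix, 1, F)}.
Selection cid = x1: {(Ned, 6, 16, x1, Alpha, 7, B), (Ned, 6, 16, x1, Alpha, 7, C), (Ned, 6, 16, x1, Alpha, 7, F), (Ned, 6, 16, x1, Alpha, 8, B), (Ned, 6, 16, x1, Alpha, 8, C), (Ned, 6, 16, x1, Alpha, 8, F), (Ned, 6, 16, x1, Echo, 1, B), (Ned, 6, 16, x1, Echo, 1, C), (Ned, 6, 16, x1, Echo, 1, F), (Ned, 6, 16, x1, Gamma, 1, B), (Ned, 6, 16, x1, Gamma, 1, C), (Ned, 6, 16, x1, Gamma, 1, F), (Ned, 6, 16, x1, Helix, 1, B), (Ned, 6, 16, x1, Helix, 1, C), (Ned, 6, 16, x1, Helix, 1, F), (Ned, 8, 3, x1, Alpha, 7, B), (Ned, 8, 3, x1, Alpha, 7, C), (Ned, 8, 3, x1, Alpha, 7, F), (Ned, 8, 3, x1, Alpha, 8, B), (Ned, 8, 3, x1, Alpha, 8, C), (Ned, 8, 3, x1, Alpha, 8, F), (Ned, 8, 3, x1, Echo, 1, B), (Ned, 8, 3, x1, Echo, 1, C), (Ned, 8, 3, x1, Echo, 1, F), (Ned, 8, 3, x1, Gamma, 1, B), (Ned, 8, 3, x1, Gamma, 1, C), (Ned, 8, 3, x1, Gamma, 1, F), (Ned, 8, 3, x1, Helix, 1, B), (Ned, 8, 3, x1, Helix, 1, C), (Ned, 8, 3, x1, Helix, 1, F)}
Selection credits != 8: {(Ned, 6, 16, x1, Alpha, 7, B), (Ned, 6, 16, x1, Alpha, 7, C), (Ned, 6, 16, x1, Alpha, 7, F), (Ned, 6, 16, x1, Echo, 1, B), (Ned, 6, 16, x1, Echo, 1, C), (Ned, 6, 16, x1, Echo, 1, F), (Ned, 6, 16, x1, Gamma, 1, B), (Ned, 6, 16, x1, Gamma, 1, C), (Ned, 6, 16, x1, Gamma, 1, F), (Ned, 6, 16, x1, Helix, 1, B), (Ned, 6, 16, x1, Helix, 1, C), (Ned, 6, 16, x1, Helix, 1, F), (Ned, 8, 3, x1, Alpha, 7, B), (Ned, 8, 3, x1, Alpha, 7, C), (Ned, 8, 3, x1, Alpha, 7, F), (Ned, 8, 3, x1, Echo, 1, B), (Ned, 8, 3, x1, Echo, 1, C), (Ned, 8, 3, x1, Echo, 1, F), (Ned, 8, 3, x1, Gamma, 1, B), (Ned, 8, 3, x1, Gamma, 1, C), (Ned, 8, 3, x1, Gamma, 1, F), (Ned, 8, 3, x1, Helix, 1, B), (Ned, 8, 3, x1, Helix, 1, C), (Ned, 8, 3, x1, Helix, 1, F)}
π[room, title]: project onto (room, title) (16 duplicate(s) eliminated) → {(6, Alpha), (6, Echo), (6, Gamma), (6, Helix), (8, Alpha), (8, Echo), (8, Gamma), (8, Helix)}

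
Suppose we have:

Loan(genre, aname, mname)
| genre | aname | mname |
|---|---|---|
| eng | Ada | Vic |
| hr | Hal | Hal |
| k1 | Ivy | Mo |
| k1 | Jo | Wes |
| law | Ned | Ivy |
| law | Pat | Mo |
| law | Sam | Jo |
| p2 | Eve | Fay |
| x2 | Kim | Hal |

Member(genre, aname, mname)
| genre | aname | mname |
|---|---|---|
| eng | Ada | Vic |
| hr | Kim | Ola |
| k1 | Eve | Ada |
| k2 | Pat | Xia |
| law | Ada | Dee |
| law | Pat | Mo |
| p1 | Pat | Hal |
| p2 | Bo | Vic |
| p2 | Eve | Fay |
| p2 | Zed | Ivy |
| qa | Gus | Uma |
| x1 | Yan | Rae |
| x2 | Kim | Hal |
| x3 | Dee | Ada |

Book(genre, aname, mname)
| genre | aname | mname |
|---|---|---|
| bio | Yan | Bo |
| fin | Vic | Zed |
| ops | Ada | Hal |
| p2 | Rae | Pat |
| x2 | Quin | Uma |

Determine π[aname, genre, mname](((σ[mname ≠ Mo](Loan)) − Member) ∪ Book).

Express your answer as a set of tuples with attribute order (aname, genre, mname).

{(Ada, ops, Hal), (Hal, hr, Hal), (Jo, k1, Wes), (Ned, law, Ivy), (Quin, x2, Uma), (Rae, p2, Pat), (Sam, law, Jo), (Vic, fin, Zed), (Yan, bio, Bo)}

σ[mname ≠ Mo]: keep tuples satisfying mname ≠ Mo → {(eng, Ada, Vic), (hr, Hal, Hal), (k1, Jo, Wes), (law, Ned, Ivy), (law, Sam, Jo), (p2, Eve, Fay), (x2, Kim, Hal)}
Set difference of the two operands is {(hr, Hal, Hal), (k1, Jo, Wes), (law, Ned, Ivy), (law, Sam, Jo)}.
Set union of the two operands is {(bio, Yan, Bo), (fin, Vic, Zed), (hr, Hal, Hal), (k1, Jo, Wes), (law, Ned, Ivy), (law, Sam, Jo), (ops, Ada, Hal), (p2, Rae, Pat), (x2, Quin, Uma)}.
π[aname, genre, mname]: project onto (aname, genre, mname) → {(Ada, ops, Hal), (Hal, hr, Hal), (Jo, k1, Wes), (Ned, law, Ivy), (Quin, x2, Uma), (Rae, p2, Pat), (Sam, law, Jo), (Vic, fin, Zed), (Yan, bio, Bo)}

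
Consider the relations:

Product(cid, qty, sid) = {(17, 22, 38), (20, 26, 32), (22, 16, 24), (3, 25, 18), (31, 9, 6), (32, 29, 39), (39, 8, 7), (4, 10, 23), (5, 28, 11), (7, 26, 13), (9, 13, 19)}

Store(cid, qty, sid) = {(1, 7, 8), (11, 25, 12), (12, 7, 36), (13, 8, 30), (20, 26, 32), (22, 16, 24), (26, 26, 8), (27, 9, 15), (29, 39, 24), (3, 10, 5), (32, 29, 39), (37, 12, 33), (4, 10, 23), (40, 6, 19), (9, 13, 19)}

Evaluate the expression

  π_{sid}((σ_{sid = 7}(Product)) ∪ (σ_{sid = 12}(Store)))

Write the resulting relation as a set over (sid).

{12, 7}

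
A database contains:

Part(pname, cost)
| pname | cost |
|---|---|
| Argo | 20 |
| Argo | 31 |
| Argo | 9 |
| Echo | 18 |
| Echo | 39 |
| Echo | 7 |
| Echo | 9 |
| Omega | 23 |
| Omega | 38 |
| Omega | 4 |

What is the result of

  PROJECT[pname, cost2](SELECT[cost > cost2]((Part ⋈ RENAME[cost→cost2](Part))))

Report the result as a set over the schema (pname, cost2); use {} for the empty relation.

{(Argo, 20), (Argo, 9), (Echo, 18), (Echo, 7), (Echo, 9), (Omega, 23), (Omega, 4)}

ρ[cost→cost2]: schema becomes (pname, cost2); tuples unchanged.
Joining Part and RENAME[cost→cost2](Part) on pname yields {(Argo, 20, 20), (Argo, 20, 31), (Argo, 20, 9), (Argo, 31, 20), (Argo, 31, 31), (Argo, 31, 9), (Argo, 9, 20), (Argo, 9, 31), (Argo, 9, 9), (Echo, 18, 18), (Echo, 18, 39), (Echo, 18, 7), (Echo, 18, 9), (Echo, 39, 18), (Echo, 39, 39), (Echo, 39, 7), (Echo, 39, 9), (Echo, 7, 18), (Echo, 7, 39), (Echo, 7, 7), (Echo, 7, 9), (Echo, 9, 18), (Echo, 9, 39), (Echo, 9, 7), (Echo, 9, 9), (Omega, 23, 23), (Omega, 23, 38), (Omega, 23, 4), (Omega, 38, 23), (Omega, 38, 38), (Omega, 38, 4), (Omega, 4, 23), (Omega, 4, 38), (Omega, 4, 4)}.
Filtering on cost > cost2 leaves {(Argo, 20, 9), (Argo, 31, 20), (Argo, 31, 9), (Echo, 18, 7), (Echo, 18, 9), (Echo, 39, 18), (Echo, 39, 7), (Echo, 39, 9), (Echo, 9, 7), (Omega, 23, 4), (Omega, 38, 23), (Omega, 38, 4)}.
π_{pname, cost2} gives {(Argo, 20), (Argo, 9), (Echo, 18), (Echo, 7), (Echo, 9), (Omega, 23), (Omega, 4)} (5 duplicate(s) eliminated).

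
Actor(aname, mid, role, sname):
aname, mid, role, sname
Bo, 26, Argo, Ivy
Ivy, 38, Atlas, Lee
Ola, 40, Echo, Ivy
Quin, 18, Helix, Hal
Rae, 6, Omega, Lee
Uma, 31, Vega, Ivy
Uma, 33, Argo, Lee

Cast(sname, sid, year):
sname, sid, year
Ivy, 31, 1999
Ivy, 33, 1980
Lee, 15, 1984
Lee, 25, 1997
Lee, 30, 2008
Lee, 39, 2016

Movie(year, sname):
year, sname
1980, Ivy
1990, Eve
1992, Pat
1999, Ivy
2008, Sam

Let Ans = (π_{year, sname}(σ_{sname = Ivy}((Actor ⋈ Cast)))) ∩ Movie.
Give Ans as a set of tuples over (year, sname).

Joining Actor and Cast on sname yields {(Bo, 26, Argo, Ivy, 31, 1999), (Bo, 26, Argo, Ivy, 33, 1980), (Ivy, 38, Atlas, Lee, 15, 1984), (Ivy, 38, Atlas, Lee, 25, 1997), (Ivy, 38, Atlas, Lee, 30, 2008), (Ivy, 38, Atlas, Lee, 39, 2016), (Ola, 40, Echo, Ivy, 31, 1999), (Ola, 40, Echo, Ivy, 33, 1980), (Rae, 6, Omega, Lee, 15, 1984), (Rae, 6, Omega, Lee, 25, 1997), (Rae, 6, Omega, Lee, 30, 2008), (Rae, 6, Omega, Lee, 39, 2016), (Uma, 31, Vega, Ivy, 31, 1999), (Uma, 31, Vega, Ivy, 33, 1980), (Uma, 33, Argo, Lee, 15, 1984), (Uma, 33, Argo, Lee, 25, 1997), (Uma, 33, Argo, Lee, 30, 2008), (Uma, 33, Argo, Lee, 39, 2016)}.
Filtering on sname = Ivy leaves {(Bo, 26, Argo, Ivy, 31, 1999), (Bo, 26, Argo, Ivy, 33, 1980), (Ola, 40, Echo, Ivy, 31, 1999), (Ola, 40, Echo, Ivy, 33, 1980), (Uma, 31, Vega, Ivy, 31, 1999), (Uma, 31, Vega, Ivy, 33, 1980)}.
π_{year, sname} gives {(1980, Ivy), (1999, Ivy)} (4 duplicate(s) eliminated).
Set intersection of the two operands is {(1980, Ivy), (1999, Ivy)}.

{(1980, Ivy), (1999, Ivy)}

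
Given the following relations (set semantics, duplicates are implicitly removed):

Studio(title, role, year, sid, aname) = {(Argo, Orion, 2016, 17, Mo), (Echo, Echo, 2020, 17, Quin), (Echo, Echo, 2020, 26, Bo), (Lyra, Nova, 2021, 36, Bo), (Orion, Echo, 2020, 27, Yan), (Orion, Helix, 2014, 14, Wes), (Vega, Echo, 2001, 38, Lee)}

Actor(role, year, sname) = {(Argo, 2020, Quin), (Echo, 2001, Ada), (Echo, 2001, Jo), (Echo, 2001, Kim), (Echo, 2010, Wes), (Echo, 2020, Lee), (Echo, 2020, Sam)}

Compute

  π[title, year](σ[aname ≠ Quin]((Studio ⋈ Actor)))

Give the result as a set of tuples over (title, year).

{(Echo, 2020), (Orion, 2020), (Vega, 2001)}

Joining Studio and Actor on role, year yields {(Echo, Echo, 2020, 17, Quin, Lee), (Echo, Echo, 2020, 17, Quin, Sam), (Echo, Echo, 2020, 26, Bo, Lee), (Echo, Echo, 2020, 26, Bo, Sam), (Orion, Echo, 2020, 27, Yan, Lee), (Orion, Echo, 2020, 27, Yan, Sam), (Vega, Echo, 2001, 38, Lee, Ada), (Vega, Echo, 2001, 38, Lee, Jo), (Vega, Echo, 2001, 38, Lee, Kim)}.
Filtering on aname ≠ Quin leaves {(Echo, Echo, 2020, 26, Bo, Lee), (Echo, Echo, 2020, 26, Bo, Sam), (Orion, Echo, 2020, 27, Yan, Lee), (Orion, Echo, 2020, 27, Yan, Sam), (Vega, Echo, 2001, 38, Lee, Ada), (Vega, Echo, 2001, 38, Lee, Jo), (Vega, Echo, 2001, 38, Lee, Kim)}.
π[title, year]: project onto (title, year) (4 duplicate(s) eliminated) → {(Echo, 2020), (Orion, 2020), (Vega, 2001)}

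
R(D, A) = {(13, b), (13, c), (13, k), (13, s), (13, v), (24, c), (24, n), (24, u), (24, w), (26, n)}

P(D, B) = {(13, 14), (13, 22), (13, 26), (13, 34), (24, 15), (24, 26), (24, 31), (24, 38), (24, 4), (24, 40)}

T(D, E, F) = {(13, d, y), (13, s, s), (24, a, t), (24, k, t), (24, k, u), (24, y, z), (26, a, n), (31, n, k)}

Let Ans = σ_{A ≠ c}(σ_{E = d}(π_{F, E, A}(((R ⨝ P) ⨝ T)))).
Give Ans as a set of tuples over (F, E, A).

{(y, d, b), (y, d, k), (y, d, s), (y, d, v)}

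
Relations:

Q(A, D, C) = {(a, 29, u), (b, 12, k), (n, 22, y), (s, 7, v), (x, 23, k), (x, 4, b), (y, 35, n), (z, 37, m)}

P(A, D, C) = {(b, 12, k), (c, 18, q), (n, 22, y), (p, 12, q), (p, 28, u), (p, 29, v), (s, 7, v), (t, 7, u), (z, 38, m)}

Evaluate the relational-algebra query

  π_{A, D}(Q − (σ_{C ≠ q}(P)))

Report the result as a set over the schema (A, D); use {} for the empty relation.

Filtering on C ≠ q leaves {(b, 12, k), (n, 22, y), (p, 28, u), (p, 29, v), (s, 7, v), (t, 7, u), (z, 38, m)}.
Difference: {(a, 29, u), (b, 12, k), (n, 22, y), (s, 7, v), (x, 23, k), (x, 4, b), (y, 35, n), (z, 37, m)} with {(b, 12, k), (n, 22, y), (p, 28, u), (p, 29, v), (s, 7, v), (t, 7, u), (z, 38, m)} → {(a, 29, u), (x, 23, k), (x, 4, b), (y, 35, n), (z, 37, m)}
Projecting to A, D: {(a, 29), (x, 23), (x, 4), (y, 35), (z, 37)}

{(a, 29), (x, 23), (x, 4), (y, 35), (z, 37)}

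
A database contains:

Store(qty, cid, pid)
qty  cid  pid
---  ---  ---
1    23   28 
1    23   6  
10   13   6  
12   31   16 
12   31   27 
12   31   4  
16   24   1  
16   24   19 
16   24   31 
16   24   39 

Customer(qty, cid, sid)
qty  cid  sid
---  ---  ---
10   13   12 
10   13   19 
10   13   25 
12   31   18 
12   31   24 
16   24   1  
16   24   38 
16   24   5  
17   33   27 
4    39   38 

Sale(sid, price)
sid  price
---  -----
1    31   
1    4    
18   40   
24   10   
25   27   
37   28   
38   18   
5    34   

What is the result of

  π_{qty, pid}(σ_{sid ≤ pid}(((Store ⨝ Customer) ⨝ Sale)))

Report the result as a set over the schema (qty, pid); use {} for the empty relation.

{(12, 27), (16, 1), (16, 19), (16, 31), (16, 39)}

Joining Store and Customer on qty, cid yields {(10, 13, 6, 12), (10, 13, 6, 19), (10, 13, 6, 25), (12, 31, 16, 18), (12, 31, 16, 24), (12, 31, 27, 18), (12, 31, 27, 24), (12, 31, 4, 18), (12, 31, 4, 24), (16, 24, 1, 1), (16, 24, 1, 38), (16, 24, 1, 5), (16, 24, 19, 1), (16, 24, 19, 38), (16, 24, 19, 5), (16, 24, 31, 1), (16, 24, 31, 38), (16, 24, 31, 5), (16, 24, 39, 1), (16, 24, 39, 38), (16, 24, 39, 5)}.
Joining (Store ⨝ Customer) and Sale on sid yields {(10, 13, 6, 25, 27), (12, 31, 16, 18, 40), (12, 31, 16, 24, 10), (12, 31, 27, 18, 40), (12, 31, 27, 24, 10), (12, 31, 4, 18, 40), (12, 31, 4, 24, 10), (16, 24, 1, 1, 31), (16, 24, 1, 1, 4), (16, 24, 1, 38, 18), (16, 24, 1, 5, 34), (16, 24, 19, 1, 31), (16, 24, 19, 1, 4), (16, 24, 19, 38, 18), (16, 24, 19, 5, 34), (16, 24, 31, 1, 31), (16, 24, 31, 1, 4), (16, 24, 31, 38, 18), (16, 24, 31, 5, 34), (16, 24, 39, 1, 31), (16, 24, 39, 1, 4), (16, 24, 39, 38, 18), (16, 24, 39, 5, 34)}.
Selection sid ≤ pid: {(12, 31, 27, 18, 40), (12, 31, 27, 24, 10), (16, 24, 1, 1, 31), (16, 24, 1, 1, 4), (16, 24, 19, 1, 31), (16, 24, 19, 1, 4), (16, 24, 19, 5, 34), (16, 24, 31, 1, 31), (16, 24, 31, 1, 4), (16, 24, 31, 5, 34), (16, 24, 39, 1, 31), (16, 24, 39, 1, 4), (16, 24, 39, 38, 18), (16, 24, 39, 5, 34)}
Projecting to qty, pid (9 duplicate(s) eliminated): {(12, 27), (16, 1), (16, 19), (16, 31), (16, 39)}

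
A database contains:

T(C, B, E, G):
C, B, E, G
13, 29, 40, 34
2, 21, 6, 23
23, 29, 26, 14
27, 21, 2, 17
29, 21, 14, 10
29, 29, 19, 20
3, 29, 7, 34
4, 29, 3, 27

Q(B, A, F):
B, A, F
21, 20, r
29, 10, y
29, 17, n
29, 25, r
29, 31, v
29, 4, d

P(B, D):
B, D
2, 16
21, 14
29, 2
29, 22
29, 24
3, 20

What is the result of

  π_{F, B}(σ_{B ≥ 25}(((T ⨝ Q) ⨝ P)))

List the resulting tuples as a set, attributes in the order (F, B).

{(d, 29), (n, 29), (r, 29), (v, 29), (y, 29)}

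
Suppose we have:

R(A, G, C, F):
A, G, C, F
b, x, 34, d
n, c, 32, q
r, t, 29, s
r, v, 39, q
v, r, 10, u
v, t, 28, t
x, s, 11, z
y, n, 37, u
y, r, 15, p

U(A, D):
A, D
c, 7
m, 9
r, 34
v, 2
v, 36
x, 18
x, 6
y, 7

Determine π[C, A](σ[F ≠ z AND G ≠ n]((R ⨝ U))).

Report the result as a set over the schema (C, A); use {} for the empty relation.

{(10, v), (15, y), (28, v), (29, r), (39, r)}

Joining R and U on A yields {(r, t, 29, s, 34), (r, v, 39, q, 34), (v, r, 10, u, 2), (v, r, 10, u, 36), (v, t, 28, t, 2), (v, t, 28, t, 36), (x, s, 11, z, 18), (x, s, 11, z, 6), (y, n, 37, u, 7), (y, r, 15, p, 7)}.
Selection F ≠ z AND G ≠ n: {(r, t, 29, s, 34), (r, v, 39, q, 34), (v, r, 10, u, 2), (v, r, 10, u, 36), (v, t, 28, t, 2), (v, t, 28, t, 36), (y, r, 15, p, 7)}
Projecting to C, A (2 duplicate(s) eliminated): {(10, v), (15, y), (28, v), (29, r), (39, r)}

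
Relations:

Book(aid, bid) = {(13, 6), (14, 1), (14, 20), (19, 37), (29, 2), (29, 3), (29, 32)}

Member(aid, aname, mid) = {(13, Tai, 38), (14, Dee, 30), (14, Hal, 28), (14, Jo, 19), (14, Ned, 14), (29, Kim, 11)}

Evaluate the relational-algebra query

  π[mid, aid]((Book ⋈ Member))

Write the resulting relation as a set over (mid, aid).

{(11, 29), (14, 14), (19, 14), (28, 14), (30, 14), (38, 13)}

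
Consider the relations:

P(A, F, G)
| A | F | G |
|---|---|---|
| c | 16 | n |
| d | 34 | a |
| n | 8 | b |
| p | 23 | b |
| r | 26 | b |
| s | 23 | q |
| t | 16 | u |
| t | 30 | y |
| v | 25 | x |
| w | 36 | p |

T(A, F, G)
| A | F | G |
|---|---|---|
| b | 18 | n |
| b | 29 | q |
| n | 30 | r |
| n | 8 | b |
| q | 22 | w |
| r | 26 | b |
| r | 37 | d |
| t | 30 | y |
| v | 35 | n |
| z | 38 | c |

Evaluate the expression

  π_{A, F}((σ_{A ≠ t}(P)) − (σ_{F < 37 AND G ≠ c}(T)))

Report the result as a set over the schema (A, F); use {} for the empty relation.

Filtering on A ≠ t leaves {(c, 16, n), (d, 34, a), (n, 8, b), (p, 23, b), (r, 26, b), (s, 23, q), (v, 25, x), (w, 36, p)}.
Filtering on F < 37 AND G ≠ c leaves {(b, 18, n), (b, 29, q), (n, 30, r), (n, 8, b), (q, 22, w), (r, 26, b), (t, 30, y), (v, 35, n)}.
Difference: {(c, 16, n), (d, 34, a), (n, 8, b), (p, 23, b), (r, 26, b), (s, 23, q), (v, 25, x), (w, 36, p)} with {(b, 18, n), (b, 29, q), (n, 30, r), (n, 8, b), (q, 22, w), (r, 26, b), (t, 30, y), (v, 35, n)} → {(c, 16, n), (d, 34, a), (p, 23, b), (s, 23, q), (v, 25, x), (w, 36, p)}
π_{A, F} gives {(c, 16), (d, 34), (p, 23), (s, 23), (v, 25), (w, 36)}.

{(c, 16), (d, 34), (p, 23), (s, 23), (v, 25), (w, 36)}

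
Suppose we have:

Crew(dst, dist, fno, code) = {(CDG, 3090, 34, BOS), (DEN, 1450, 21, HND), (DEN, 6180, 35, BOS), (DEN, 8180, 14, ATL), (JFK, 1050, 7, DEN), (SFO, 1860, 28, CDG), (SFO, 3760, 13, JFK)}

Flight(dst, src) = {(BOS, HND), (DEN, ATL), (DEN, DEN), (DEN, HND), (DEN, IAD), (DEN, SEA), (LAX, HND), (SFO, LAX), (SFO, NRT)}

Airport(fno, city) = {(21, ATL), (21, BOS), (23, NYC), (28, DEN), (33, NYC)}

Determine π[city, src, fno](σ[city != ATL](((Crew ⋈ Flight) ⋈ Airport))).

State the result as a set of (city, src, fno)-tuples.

Crew ⋈ Flight (natural join on dst): {(DEN, 1450, 21, HND, ATL), (DEN, 1450, 21, HND, DEN), (DEN, 1450, 21, HND, HND), (DEN, 1450, 21, HND, IAD), (DEN, 1450, 21, HND, SEA), (DEN, 6180, 35, BOS, ATL), (DEN, 6180, 35, BOS, DEN), (DEN, 6180, 35, BOS, HND), (DEN, 6180, 35, BOS, IAD), (DEN, 6180, 35, BOS, SEA), (DEN, 8180, 14, ATL, ATL), (DEN, 8180, 14, ATL, DEN), (DEN, 8180, 14, ATL, HND), (DEN, 8180, 14, ATL, IAD), (DEN, 8180, 14, ATL, SEA), (SFO, 1860, 28, CDG, LAX), (SFO, 1860, 28, CDG, NRT), (SFO, 3760, 13, JFK, LAX), (SFO, 3760, 13, JFK, NRT)}
(Crew ⋈ Flight) ⋈ Airport (natural join on fno): {(DEN, 1450, 21, HND, ATL, ATL), (DEN, 1450, 21, HND, ATL, BOS), (DEN, 1450, 21, HND, DEN, ATL), (DEN, 1450, 21, HND, DEN, BOS), (DEN, 1450, 21, HND, HND, ATL), (DEN, 1450, 21, HND, HND, BOS), (DEN, 1450, 21, HND, IAD, ATL), (DEN, 1450, 21, HND, IAD, BOS), (DEN, 1450, 21, HND, SEA, ATL), (DEN, 1450, 21, HND, SEA, BOS), (SFO, 1860, 28, CDG, LAX, DEN), (SFO, 1860, 28, CDG, NRT, DEN)}
Filtering on city != ATL leaves {(DEN, 1450, 21, HND, ATL, BOS), (DEN, 1450, 21, HND, DEN, BOS), (DEN, 1450, 21, HND, HND, BOS), (DEN, 1450, 21, HND, IAD, BOS), (DEN, 1450, 21, HND, SEA, BOS), (SFO, 1860, 28, CDG, LAX, DEN), (SFO, 1860, 28, CDG, NRT, DEN)}.
Keep only column(s) city, src, fno: {(BOS, ATL, 21), (BOS, DEN, 21), (BOS, HND, 21), (BOS, IAD, 21), (BOS, SEA, 21), (DEN, LAX, 28), (DEN, NRT, 28)}

{(BOS, ATL, 21), (BOS, DEN, 21), (BOS, HND, 21), (BOS, IAD, 21), (BOS, SEA, 21), (DEN, LAX, 28), (DEN, NRT, 28)}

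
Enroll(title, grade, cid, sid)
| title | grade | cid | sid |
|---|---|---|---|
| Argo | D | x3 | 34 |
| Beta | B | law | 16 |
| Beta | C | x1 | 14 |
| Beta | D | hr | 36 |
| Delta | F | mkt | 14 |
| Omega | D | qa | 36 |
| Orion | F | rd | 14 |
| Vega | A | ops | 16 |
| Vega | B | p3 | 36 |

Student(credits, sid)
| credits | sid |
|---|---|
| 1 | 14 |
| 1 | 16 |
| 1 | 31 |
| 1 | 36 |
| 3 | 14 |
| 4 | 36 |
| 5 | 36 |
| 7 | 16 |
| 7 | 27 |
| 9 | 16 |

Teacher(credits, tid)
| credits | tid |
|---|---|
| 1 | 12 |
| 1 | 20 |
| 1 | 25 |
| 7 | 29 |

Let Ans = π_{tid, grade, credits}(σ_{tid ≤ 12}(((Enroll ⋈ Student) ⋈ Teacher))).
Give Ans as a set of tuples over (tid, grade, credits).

Natural join on sid: {(Beta, B, law, 16, 1), (Beta, B, law, 16, 7), (Beta, B, law, 16, 9), (Beta, C, x1, 14, 1), (Beta, C, x1, 14, 3), (Beta, D, hr, 36, 1), (Beta, D, hr, 36, 4), (Beta, D, hr, 36, 5), (Delta, F, mkt, 14, 1), (Delta, F, mkt, 14, 3), (Omega, D, qa, 36, 1), (Omega, D, qa, 36, 4), (Omega, D, qa, 36, 5), (Orion, F, rd, 14, 1), (Orion, F, rd, 14, 3), (Vega, A, ops, 16, 1), (Vega, A, ops, 16, 7), (Vega, A, ops, 16, 9), (Vega, B, p3, 36, 1), (Vega, B, p3, 36, 4), (Vega, B, p3, 36, 5)}
Natural join on credits: {(Beta, B, law, 16, 1, 12), (Beta, B, law, 16, 1, 20), (Beta, B, law, 16, 1, 25), (Beta, B, law, 16, 7, 29), (Beta, C, x1, 14, 1, 12), (Beta, C, x1, 14, 1, 20), (Beta, C, x1, 14, 1, 25), (Beta, D, hr, 36, 1, 12), (Beta, D, hr, 36, 1, 20), (Beta, D, hr, 36, 1, 25), (Delta, F, mkt, 14, 1, 12), (Delta, F, mkt, 14, 1, 20), (Delta, F, mkt, 14, 1, 25), (Omega, D, qa, 36, 1, 12), (Omega, D, qa, 36, 1, 20), (Omega, D, qa, 36, 1, 25), (Orion, F, rd, 14, 1, 12), (Orion, F, rd, 14, 1, 20), (Orion, F, rd, 14, 1, 25), (Vega, A, ops, 16, 1, 12), (Vega, A, ops, 16, 1, 20), (Vega, A, ops, 16, 1, 25), (Vega, A, ops, 16, 7, 29), (Vega, B, p3, 36, 1, 12), (Vega, B, p3, 36, 1, 20), (Vega, B, p3, 36, 1, 25)}
Filtering on tid ≤ 12 leaves {(Beta, B, law, 16, 1, 12), (Beta, C, x1, 14, 1, 12), (Beta, D, hr, 36, 1, 12), (Delta, F, mkt, 14, 1, 12), (Omega, D, qa, 36, 1, 12), (Orion, F, rd, 14, 1, 12), (Vega, A, ops, 16, 1, 12), (Vega, B, p3, 36, 1, 12)}.
π[tid, grade, credits]: project onto (tid, grade, credits) (3 duplicate(s) eliminated) → {(12, A, 1), (12, B, 1), (12, C, 1), (12, D, 1), (12, F, 1)}

{(12, A, 1), (12, B, 1), (12, C, 1), (12, D, 1), (12, F, 1)}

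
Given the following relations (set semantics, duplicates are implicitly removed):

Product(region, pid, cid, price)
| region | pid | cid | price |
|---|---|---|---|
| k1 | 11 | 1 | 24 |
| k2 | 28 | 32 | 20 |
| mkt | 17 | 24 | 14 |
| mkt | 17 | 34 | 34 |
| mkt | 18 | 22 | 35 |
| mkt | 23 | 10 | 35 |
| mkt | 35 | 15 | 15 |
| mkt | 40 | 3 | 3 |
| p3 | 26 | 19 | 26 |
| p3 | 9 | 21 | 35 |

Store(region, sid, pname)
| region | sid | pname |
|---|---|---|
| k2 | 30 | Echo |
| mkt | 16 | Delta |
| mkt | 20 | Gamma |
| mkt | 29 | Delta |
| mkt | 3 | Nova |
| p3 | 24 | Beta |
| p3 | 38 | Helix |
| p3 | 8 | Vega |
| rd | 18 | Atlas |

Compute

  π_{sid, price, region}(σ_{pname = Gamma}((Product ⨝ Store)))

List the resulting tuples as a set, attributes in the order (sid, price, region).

Joining Product and Store on region yields {(k2, 28, 32, 20, 30, Echo), (mkt, 17, 24, 14, 16, Delta), (mkt, 17, 24, 14, 20, Gamma), (mkt, 17, 24, 14, 29, Delta), (mkt, 17, 24, 14, 3, Nova), (mkt, 17, 34, 34, 16, Delta), (mkt, 17, 34, 34, 20, Gamma), (mkt, 17, 34, 34, 29, Delta), (mkt, 17, 34, 34, 3, Nova), (mkt, 18, 22, 35, 16, Delta), (mkt, 18, 22, 35, 20, Gamma), (mkt, 18, 22, 35, 29, Delta), (mkt, 18, 22, 35, 3, Nova), (mkt, 23, 10, 35, 16, Delta), (mkt, 23, 10, 35, 20, Gamma), (mkt, 23, 10, 35, 29, Delta), (mkt, 23, 10, 35, 3, Nova), (mkt, 35, 15, 15, 16, Delta), (mkt, 35, 15, 15, 20, Gamma), (mkt, 35, 15, 15, 29, Delta), (mkt, 35, 15, 15, 3, Nova), (mkt, 40, 3, 3, 16, Delta), (mkt, 40, 3, 3, 20, Gamma), (mkt, 40, 3, 3, 29, Delta), (mkt, 40, 3, 3, 3, Nova), (p3, 26, 19, 26, 24, Beta), (p3, 26, 19, 26, 38, Helix), (p3, 26, 19, 26, 8, Vega), (p3, 9, 21, 35, 24, Beta), (p3, 9, 21, 35, 38, Helix), (p3, 9, 21, 35, 8, Vega)}.
Filtering on pname = Gamma leaves {(mkt, 17, 24, 14, 20, Gamma), (mkt, 17, 34, 34, 20, Gamma), (mkt, 18, 22, 35, 20, Gamma), (mkt, 23, 10, 35, 20, Gamma), (mkt, 35, 15, 15, 20, Gamma), (mkt, 40, 3, 3, 20, Gamma)}.
Projecting to sid, price, region (1 duplicate(s) eliminated): {(20, 14, mkt), (20, 15, mkt), (20, 3, mkt), (20, 34, mkt), (20, 35, mkt)}

{(20, 14, mkt), (20, 15, mkt), (20, 3, mkt), (20, 34, mkt), (20, 35, mkt)}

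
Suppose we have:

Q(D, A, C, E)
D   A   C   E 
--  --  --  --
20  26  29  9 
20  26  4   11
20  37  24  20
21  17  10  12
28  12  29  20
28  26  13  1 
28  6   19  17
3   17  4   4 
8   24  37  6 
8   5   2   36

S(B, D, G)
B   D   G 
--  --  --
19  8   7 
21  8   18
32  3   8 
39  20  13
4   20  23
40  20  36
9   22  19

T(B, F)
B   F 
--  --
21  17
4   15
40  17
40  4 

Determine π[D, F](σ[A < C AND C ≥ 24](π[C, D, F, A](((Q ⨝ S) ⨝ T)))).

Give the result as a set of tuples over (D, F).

Joining Q and S on D yields {(20, 26, 29, 9, 39, 13), (20, 26, 29, 9, 4, 23), (20, 26, 29, 9, 40, 36), (20, 26, 4, 11, 39, 13), (20, 26, 4, 11, 4, 23), (20, 26, 4, 11, 40, 36), (20, 37, 24, 20, 39, 13), (20, 37, 24, 20, 4, 23), (20, 37, 24, 20, 40, 36), (3, 17, 4, 4, 32, 8), (8, 24, 37, 6, 19, 7), (8, 24, 37, 6, 21, 18), (8, 5, 2, 36, 19, 7), (8, 5, 2, 36, 21, 18)}.
Joining (Q ⨝ S) and T on B yields {(20, 26, 29, 9, 4, 23, 15), (20, 26, 29, 9, 40, 36, 17), (20, 26, 29, 9, 40, 36, 4), (20, 26, 4, 11, 4, 23, 15), (20, 26, 4, 11, 40, 36, 17), (20, 26, 4, 11, 40, 36, 4), (20, 37, 24, 20, 4, 23, 15), (20, 37, 24, 20, 40, 36, 17), (20, 37, 24, 20, 40, 36, 4), (8, 24, 37, 6, 21, 18, 17), (8, 5, 2, 36, 21, 18, 17)}.
π_{C, D, F, A} gives {(2, 8, 17, 5), (24, 20, 15, 37), (24, 20, 17, 37), (24, 20, 4, 37), (29, 20, 15, 26), (29, 20, 17, 26), (29, 20, 4, 26), (37, 8, 17, 24), (4, 20, 15, 26), (4, 20, 17, 26), (4, 20, 4, 26)}.
σ[A < C AND C ≥ 24]: keep tuples satisfying A < C AND C ≥ 24 → {(29, 20, 15, 26), (29, 20, 17, 26), (29, 20, 4, 26), (37, 8, 17, 24)}
π_{D, F} gives {(20, 15), (20, 17), (20, 4), (8, 17)}.

{(20, 15), (20, 17), (20, 4), (8, 17)}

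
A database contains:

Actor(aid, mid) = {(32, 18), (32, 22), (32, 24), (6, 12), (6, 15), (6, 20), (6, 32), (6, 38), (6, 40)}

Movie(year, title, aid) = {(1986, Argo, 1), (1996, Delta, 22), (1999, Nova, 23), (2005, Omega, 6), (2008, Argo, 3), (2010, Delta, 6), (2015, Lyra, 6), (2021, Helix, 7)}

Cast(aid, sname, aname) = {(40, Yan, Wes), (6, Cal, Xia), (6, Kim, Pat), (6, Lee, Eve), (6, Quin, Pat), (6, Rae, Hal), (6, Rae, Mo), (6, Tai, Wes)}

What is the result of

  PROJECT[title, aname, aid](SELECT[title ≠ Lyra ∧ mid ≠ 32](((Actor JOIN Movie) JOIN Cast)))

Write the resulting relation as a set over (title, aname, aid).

{(Delta, Eve, 6), (Delta, Hal, 6), (Delta, Mo, 6), (Delta, Pat, 6), (Delta, Wes, 6), (Delta, Xia, 6), (Omega, Eve, 6), (Omega, Hal, 6), (Omega, Mo, 6), (Omega, Pat, 6), (Omega, Wes, 6), (Omega, Xia, 6)}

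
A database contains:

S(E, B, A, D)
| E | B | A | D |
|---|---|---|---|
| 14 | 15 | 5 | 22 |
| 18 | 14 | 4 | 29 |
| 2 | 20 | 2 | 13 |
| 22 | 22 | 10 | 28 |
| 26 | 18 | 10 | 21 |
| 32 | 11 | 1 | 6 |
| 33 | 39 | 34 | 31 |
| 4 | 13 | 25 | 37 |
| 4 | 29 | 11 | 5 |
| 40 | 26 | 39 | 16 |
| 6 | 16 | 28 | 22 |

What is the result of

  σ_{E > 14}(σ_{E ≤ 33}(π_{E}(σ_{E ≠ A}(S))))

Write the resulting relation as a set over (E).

σ[E ≠ A]: keep tuples satisfying E ≠ A → {(14, 15, 5, 22), (18, 14, 4, 29), (22, 22, 10, 28), (26, 18, 10, 21), (32, 11, 1, 6), (33, 39, 34, 31), (4, 13, 25, 37), (4, 29, 11, 5), (40, 26, 39, 16), (6, 16, 28, 22)}
π_{E} gives {14, 18, 22, 26, 32, 33, 4, 40, 6} (1 duplicate(s) eliminated).
σ[E ≤ 33]: keep tuples satisfying E ≤ 33 → {14, 18, 22, 26, 32, 33, 4, 6}
σ[E > 14]: keep tuples satisfying E > 14 → {18, 22, 26, 32, 33}

{18, 22, 26, 32, 33}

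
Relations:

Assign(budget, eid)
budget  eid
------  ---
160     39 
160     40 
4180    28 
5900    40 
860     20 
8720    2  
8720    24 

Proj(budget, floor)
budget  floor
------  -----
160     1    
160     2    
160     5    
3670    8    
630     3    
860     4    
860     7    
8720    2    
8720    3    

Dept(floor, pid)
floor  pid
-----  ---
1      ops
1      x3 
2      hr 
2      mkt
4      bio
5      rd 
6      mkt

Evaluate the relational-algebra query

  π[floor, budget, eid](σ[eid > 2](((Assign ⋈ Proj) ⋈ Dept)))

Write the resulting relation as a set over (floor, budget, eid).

{(1, 160, 39), (1, 160, 40), (2, 160, 39), (2, 160, 40), (2, 8720, 24), (4, 860, 20), (5, 160, 39), (5, 160, 40)}

Assign ⋈ Proj (natural join on budget): {(160, 39, 1), (160, 39, 2), (160, 39, 5), (160, 40, 1), (160, 40, 2), (160, 40, 5), (860, 20, 4), (860, 20, 7), (8720, 2, 2), (8720, 2, 3), (8720, 24, 2), (8720, 24, 3)}
(Assign ⋈ Proj) ⋈ Dept (natural join on floor): {(160, 39, 1, ops), (160, 39, 1, x3), (160, 39, 2, hr), (160, 39, 2, mkt), (160, 39, 5, rd), (160, 40, 1, ops), (160, 40, 1, x3), (160, 40, 2, hr), (160, 40, 2, mkt), (160, 40, 5, rd), (860, 20, 4, bio), (8720, 2, 2, hr), (8720, 2, 2, mkt), (8720, 24, 2, hr), (8720, 24, 2, mkt)}
Selection eid > 2: {(160, 39, 1, ops), (160, 39, 1, x3), (160, 39, 2, hr), (160, 39, 2, mkt), (160, 39, 5, rd), (160, 40, 1, ops), (160, 40, 1, x3), (160, 40, 2, hr), (160, 40, 2, mkt), (160, 40, 5, rd), (860, 20, 4, bio), (8720, 24, 2, hr), (8720, 24, 2, mkt)}
π[floor, budget, eid]: project onto (floor, budget, eid) (5 duplicate(s) eliminated) → {(1, 160, 39), (1, 160, 40), (2, 160, 39), (2, 160, 40), (2, 8720, 24), (4, 860, 20), (5, 160, 39), (5, 160, 40)}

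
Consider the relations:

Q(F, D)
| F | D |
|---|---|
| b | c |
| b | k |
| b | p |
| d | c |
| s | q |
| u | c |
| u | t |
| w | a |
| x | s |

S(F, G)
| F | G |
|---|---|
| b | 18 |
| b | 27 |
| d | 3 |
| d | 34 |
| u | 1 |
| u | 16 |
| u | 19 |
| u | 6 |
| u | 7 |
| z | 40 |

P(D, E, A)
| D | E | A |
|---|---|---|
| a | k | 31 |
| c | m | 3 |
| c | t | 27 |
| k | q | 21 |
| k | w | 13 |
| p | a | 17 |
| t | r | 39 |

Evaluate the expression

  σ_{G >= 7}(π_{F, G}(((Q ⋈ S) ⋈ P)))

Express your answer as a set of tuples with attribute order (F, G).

{(b, 18), (b, 27), (d, 34), (u, 16), (u, 19), (u, 7)}

Natural join on F: {(b, c, 18), (b, c, 27), (b, k, 18), (b, k, 27), (b, p, 18), (b, p, 27), (d, c, 3), (d, c, 34), (u, c, 1), (u, c, 16), (u, c, 19), (u, c, 6), (u, c, 7), (u, t, 1), (u, t, 16), (u, t, 19), (u, t, 6), (u, t, 7)}
Natural join on D: {(b, c, 18, m, 3), (b, c, 18, t, 27), (b, c, 27, m, 3), (b, c, 27, t, 27), (b, k, 18, q, 21), (b, k, 18, w, 13), (b, k, 27, q, 21), (b, k, 27, w, 13), (b, p, 18, a, 17), (b, p, 27, a, 17), (d, c, 3, m, 3), (d, c, 3, t, 27), (d, c, 34, m, 3), (d, c, 34, t, 27), (u, c, 1, m, 3), (u, c, 1, t, 27), (u, c, 16, m, 3), (u, c, 16, t, 27), (u, c, 19, m, 3), (u, c, 19, t, 27), (u, c, 6, m, 3), (u, c, 6, t, 27), (u, c, 7, m, 3), (u, c, 7, t, 27), (u, t, 1, r, 39), (u, t, 16, r, 39), (u, t, 19, r, 39), (u, t, 6, r, 39), (u, t, 7, r, 39)}
Projecting to F, G (20 duplicate(s) eliminated): {(b, 18), (b, 27), (d, 3), (d, 34), (u, 1), (u, 16), (u, 19), (u, 6), (u, 7)}
σ[G >= 7]: keep tuples satisfying G >= 7 → {(b, 18), (b, 27), (d, 34), (u, 16), (u, 19), (u, 7)}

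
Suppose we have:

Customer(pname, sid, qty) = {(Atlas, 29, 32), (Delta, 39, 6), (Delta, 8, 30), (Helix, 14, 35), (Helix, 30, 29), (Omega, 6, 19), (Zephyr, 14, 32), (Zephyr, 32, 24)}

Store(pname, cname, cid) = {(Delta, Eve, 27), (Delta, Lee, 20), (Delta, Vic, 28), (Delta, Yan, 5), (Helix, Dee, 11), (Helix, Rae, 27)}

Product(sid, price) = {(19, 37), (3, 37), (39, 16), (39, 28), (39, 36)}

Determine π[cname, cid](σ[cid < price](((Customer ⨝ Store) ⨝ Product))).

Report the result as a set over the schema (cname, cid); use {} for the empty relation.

{(Eve, 27), (Lee, 20), (Vic, 28), (Yan, 5)}

Natural join on pname: {(Delta, 39, 6, Eve, 27), (Delta, 39, 6, Lee, 20), (Delta, 39, 6, Vic, 28), (Delta, 39, 6, Yan, 5), (Delta, 8, 30, Eve, 27), (Delta, 8, 30, Lee, 20), (Delta, 8, 30, Vic, 28), (Delta, 8, 30, Yan, 5), (Helix, 14, 35, Dee, 11), (Helix, 14, 35, Rae, 27), (Helix, 30, 29, Dee, 11), (Helix, 30, 29, Rae, 27)}
Natural join on sid: {(Delta, 39, 6, Eve, 27, 16), (Delta, 39, 6, Eve, 27, 28), (Delta, 39, 6, Eve, 27, 36), (Delta, 39, 6, Lee, 20, 16), (Delta, 39, 6, Lee, 20, 28), (Delta, 39, 6, Lee, 20, 36), (Delta, 39, 6, Vic, 28, 16), (Delta, 39, 6, Vic, 28, 28), (Delta, 39, 6, Vic, 28, 36), (Delta, 39, 6, Yan, 5, 16), (Delta, 39, 6, Yan, 5, 28), (Delta, 39, 6, Yan, 5, 36)}
Apply σ_{cid < price}; surviving tuples: {(Delta, 39, 6, Eve, 27, 28), (Delta, 39, 6, Eve, 27, 36), (Delta, 39, 6, Lee, 20, 28), (Delta, 39, 6, Lee, 20, 36), (Delta, 39, 6, Vic, 28, 36), (Delta, 39, 6, Yan, 5, 16), (Delta, 39, 6, Yan, 5, 28), (Delta, 39, 6, Yan, 5, 36)}
π_{cname, cid} gives {(Eve, 27), (Lee, 20), (Vic, 28), (Yan, 5)} (4 duplicate(s) eliminated).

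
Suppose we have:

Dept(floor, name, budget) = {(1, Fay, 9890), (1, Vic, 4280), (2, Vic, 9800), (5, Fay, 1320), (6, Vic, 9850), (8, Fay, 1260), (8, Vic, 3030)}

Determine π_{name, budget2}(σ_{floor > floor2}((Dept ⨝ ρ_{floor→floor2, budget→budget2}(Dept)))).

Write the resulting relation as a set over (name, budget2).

{(Fay, 1320), (Fay, 9890), (Vic, 4280), (Vic, 9800), (Vic, 9850)}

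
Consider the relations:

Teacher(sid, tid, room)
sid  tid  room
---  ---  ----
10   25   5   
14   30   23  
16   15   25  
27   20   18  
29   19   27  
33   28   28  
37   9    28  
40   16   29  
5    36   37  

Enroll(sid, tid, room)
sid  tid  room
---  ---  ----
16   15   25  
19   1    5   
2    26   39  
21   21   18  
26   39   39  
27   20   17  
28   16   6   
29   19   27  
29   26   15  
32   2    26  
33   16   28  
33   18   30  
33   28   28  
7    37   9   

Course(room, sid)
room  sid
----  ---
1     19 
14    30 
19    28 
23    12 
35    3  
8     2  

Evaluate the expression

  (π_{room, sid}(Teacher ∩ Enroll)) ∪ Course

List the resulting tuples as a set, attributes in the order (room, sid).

{(1, 19), (14, 30), (19, 28), (23, 12), (25, 16), (27, 29), (28, 33), (35, 3), (8, 2)}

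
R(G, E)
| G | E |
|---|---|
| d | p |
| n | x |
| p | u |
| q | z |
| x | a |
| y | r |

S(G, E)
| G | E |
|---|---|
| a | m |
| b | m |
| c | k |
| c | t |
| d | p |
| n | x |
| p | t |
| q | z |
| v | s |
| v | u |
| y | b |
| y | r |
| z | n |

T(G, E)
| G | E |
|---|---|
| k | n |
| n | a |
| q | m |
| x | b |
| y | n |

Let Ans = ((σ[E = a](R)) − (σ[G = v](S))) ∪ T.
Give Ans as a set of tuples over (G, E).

Selection E = a: {(x, a)}
Selection G = v: {(v, s), (v, u)}
Difference: {(x, a)} with {(v, s), (v, u)} → {(x, a)}
Union: {(x, a)} with {(k, n), (n, a), (q, m), (x, b), (y, n)} → {(k, n), (n, a), (q, m), (x, a), (x, b), (y, n)}

{(k, n), (n, a), (q, m), (x, a), (x, b), (y, n)}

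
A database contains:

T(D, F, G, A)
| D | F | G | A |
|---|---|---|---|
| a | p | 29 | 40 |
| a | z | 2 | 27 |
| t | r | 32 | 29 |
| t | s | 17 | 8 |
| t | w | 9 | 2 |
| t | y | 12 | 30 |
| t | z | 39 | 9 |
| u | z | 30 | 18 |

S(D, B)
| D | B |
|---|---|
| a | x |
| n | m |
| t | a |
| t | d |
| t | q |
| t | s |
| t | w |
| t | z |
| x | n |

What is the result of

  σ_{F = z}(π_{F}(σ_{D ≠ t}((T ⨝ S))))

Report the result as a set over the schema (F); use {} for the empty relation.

T ⋈ S (natural join on D): {(a, p, 29, 40, x), (a, z, 2, 27, x), (t, r, 32, 29, a), (t, r, 32, 29, d), (t, r, 32, 29, q), (t, r, 32, 29, s), (t, r, 32, 29, w), (t, r, 32, 29, z), (t, s, 17, 8, a), (t, s, 17, 8, d), (t, s, 17, 8, q), (t, s, 17, 8, s), (t, s, 17, 8, w), (t, s, 17, 8, z), (t, w, 9, 2, a), (t, w, 9, 2, d), (t, w, 9, 2, q), (t, w, 9, 2, s), (t, w, 9, 2, w), (t, w, 9, 2, z), (t, y, 12, 30, a), (t, y, 12, 30, d), (t, y, 12, 30, q), (t, y, 12, 30, s), (t, y, 12, 30, w), (t, y, 12, 30, z), (t, z, 39, 9, a), (t, z, 39, 9, d), (t, z, 39, 9, q), (t, z, 39, 9, s), (t, z, 39, 9, w), (t, z, 39, 9, z)}
Filtering on D ≠ t leaves {(a, p, 29, 40, x), (a, z, 2, 27, x)}.
Keep only column(s) F: {p, z}
Filtering on F = z leaves {z}.

{z}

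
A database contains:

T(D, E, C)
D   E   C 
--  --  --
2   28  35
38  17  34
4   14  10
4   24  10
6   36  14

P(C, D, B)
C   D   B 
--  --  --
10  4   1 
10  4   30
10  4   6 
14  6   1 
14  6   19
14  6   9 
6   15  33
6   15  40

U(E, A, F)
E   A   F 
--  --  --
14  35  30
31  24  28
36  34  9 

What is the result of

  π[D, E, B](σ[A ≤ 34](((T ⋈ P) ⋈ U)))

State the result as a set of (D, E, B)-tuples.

{(6, 36, 1), (6, 36, 19), (6, 36, 9)}

Joining T and P on D, C yields {(4, 14, 10, 1), (4, 14, 10, 30), (4, 14, 10, 6), (4, 24, 10, 1), (4, 24, 10, 30), (4, 24, 10, 6), (6, 36, 14, 1), (6, 36, 14, 19), (6, 36, 14, 9)}.
Joining (T ⋈ P) and U on E yields {(4, 14, 10, 1, 35, 30), (4, 14, 10, 30, 35, 30), (4, 14, 10, 6, 35, 30), (6, 36, 14, 1, 34, 9), (6, 36, 14, 19, 34, 9), (6, 36, 14, 9, 34, 9)}.
Filtering on A ≤ 34 leaves {(6, 36, 14, 1, 34, 9), (6, 36, 14, 19, 34, 9), (6, 36, 14, 9, 34, 9)}.
π[D, E, B]: project onto (D, E, B) → {(6, 36, 1), (6, 36, 19), (6, 36, 9)}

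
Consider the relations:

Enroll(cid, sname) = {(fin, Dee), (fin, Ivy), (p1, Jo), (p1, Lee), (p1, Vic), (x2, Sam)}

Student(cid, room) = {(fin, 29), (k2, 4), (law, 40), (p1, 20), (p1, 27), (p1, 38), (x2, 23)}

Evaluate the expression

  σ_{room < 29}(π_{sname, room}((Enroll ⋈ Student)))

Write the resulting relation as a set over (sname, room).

{(Jo, 20), (Jo, 27), (Lee, 20), (Lee, 27), (Sam, 23), (Vic, 20), (Vic, 27)}

Enroll ⋈ Student (natural join on cid): {(fin, Dee, 29), (fin, Ivy, 29), (p1, Jo, 20), (p1, Jo, 27), (p1, Jo, 38), (p1, Lee, 20), (p1, Lee, 27), (p1, Lee, 38), (p1, Vic, 20), (p1, Vic, 27), (p1, Vic, 38), (x2, Sam, 23)}
π_{sname, room} gives {(Dee, 29), (Ivy, 29), (Jo, 20), (Jo, 27), (Jo, 38), (Lee, 20), (Lee, 27), (Lee, 38), (Sam, 23), (Vic, 20), (Vic, 27), (Vic, 38)}.
Apply σ_{room < 29}; surviving tuples: {(Jo, 20), (Jo, 27), (Lee, 20), (Lee, 27), (Sam, 23), (Vic, 20), (Vic, 27)}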